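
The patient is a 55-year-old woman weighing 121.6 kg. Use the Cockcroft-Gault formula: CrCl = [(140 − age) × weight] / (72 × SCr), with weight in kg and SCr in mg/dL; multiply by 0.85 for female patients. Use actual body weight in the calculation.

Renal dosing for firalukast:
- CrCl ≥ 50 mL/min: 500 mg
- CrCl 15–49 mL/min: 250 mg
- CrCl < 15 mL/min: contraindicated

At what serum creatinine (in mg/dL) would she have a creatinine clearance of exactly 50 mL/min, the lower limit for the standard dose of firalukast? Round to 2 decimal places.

Standard dose requires CrCl ≥ 50 mL/min.
Set (140 − 55) × 121.6 × 0.85 / (72 × SCr) = 50
SCr = (140 − 55) × 121.6 × 0.85 / (72 × 50) = 2.440 mg/dL

2.44 mg/dL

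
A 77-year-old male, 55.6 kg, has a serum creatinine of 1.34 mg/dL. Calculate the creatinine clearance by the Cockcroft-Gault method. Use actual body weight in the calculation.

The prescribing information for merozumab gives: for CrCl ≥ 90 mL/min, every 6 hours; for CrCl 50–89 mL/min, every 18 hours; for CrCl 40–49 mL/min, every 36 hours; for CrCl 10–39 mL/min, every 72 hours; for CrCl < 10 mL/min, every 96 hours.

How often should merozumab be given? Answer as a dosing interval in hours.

CrCl = (140 − 77) × 55.6 / (72 × 1.34) = 3502.8 / 96.48 ≈ 36.3 mL/min
CrCl ≈ 36 mL/min → bracket 10–39 mL/min → every 72 hours.

every 72 hours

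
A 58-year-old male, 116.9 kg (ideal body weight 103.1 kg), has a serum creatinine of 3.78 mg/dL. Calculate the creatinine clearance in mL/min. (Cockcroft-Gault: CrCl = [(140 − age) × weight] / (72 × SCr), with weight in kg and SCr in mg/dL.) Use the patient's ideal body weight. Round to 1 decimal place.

31.1 mL/min

CrCl = (140 − 58) × 103.1 / (72 × 3.78) = 8454.2 / 272.16 ≈ 31.1 mL/min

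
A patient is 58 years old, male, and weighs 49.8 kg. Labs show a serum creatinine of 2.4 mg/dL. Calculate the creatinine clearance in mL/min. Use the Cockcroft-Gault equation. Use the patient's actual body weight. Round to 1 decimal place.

CrCl = (140 − 58) × 49.8 / (72 × 2.4) = 4083.6 / 172.80 ≈ 23.6 mL/min

23.6 mL/min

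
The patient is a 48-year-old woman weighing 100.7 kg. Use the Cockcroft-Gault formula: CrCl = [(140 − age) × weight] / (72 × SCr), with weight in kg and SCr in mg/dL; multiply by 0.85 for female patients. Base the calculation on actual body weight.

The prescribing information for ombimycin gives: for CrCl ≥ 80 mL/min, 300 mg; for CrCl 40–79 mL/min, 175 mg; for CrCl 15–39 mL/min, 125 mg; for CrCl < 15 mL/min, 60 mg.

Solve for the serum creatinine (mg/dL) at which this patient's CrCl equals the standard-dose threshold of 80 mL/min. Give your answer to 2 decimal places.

1.37 mg/dL

Standard dose requires CrCl ≥ 80 mL/min.
Set (140 − 48) × 100.7 × 0.85 / (72 × SCr) = 80
SCr = (140 − 48) × 100.7 × 0.85 / (72 × 80) = 1.367 mg/dL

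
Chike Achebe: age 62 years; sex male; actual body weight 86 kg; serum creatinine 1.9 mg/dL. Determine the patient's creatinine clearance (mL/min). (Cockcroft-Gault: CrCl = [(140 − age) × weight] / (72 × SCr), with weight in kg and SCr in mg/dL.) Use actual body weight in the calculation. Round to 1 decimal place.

CrCl = (140 − 62) × 86 / (72 × 1.9) = 6708.0 / 136.80 ≈ 49.0 mL/min

49.0 mL/min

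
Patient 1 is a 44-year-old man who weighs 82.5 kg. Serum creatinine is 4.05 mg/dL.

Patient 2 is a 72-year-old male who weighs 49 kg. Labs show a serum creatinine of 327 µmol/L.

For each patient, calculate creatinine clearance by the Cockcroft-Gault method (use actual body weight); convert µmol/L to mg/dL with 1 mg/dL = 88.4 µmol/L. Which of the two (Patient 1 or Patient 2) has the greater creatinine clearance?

Patient 1: CrCl = (140 − 44) × 82.5 / (72 × 4.05) = 7920.0 / 291.60 ≈ 27.2 mL/min
Patient 2: SCr = 327 / 88.4 = 3.699 mg/dL
Patient 2: CrCl = (140 − 72) × 49 / (72 × 3.699) = 3332.0 / 266.33 ≈ 12.5 mL/min
27.2 vs 12.5 mL/min → Patient 1 is higher.

Patient 1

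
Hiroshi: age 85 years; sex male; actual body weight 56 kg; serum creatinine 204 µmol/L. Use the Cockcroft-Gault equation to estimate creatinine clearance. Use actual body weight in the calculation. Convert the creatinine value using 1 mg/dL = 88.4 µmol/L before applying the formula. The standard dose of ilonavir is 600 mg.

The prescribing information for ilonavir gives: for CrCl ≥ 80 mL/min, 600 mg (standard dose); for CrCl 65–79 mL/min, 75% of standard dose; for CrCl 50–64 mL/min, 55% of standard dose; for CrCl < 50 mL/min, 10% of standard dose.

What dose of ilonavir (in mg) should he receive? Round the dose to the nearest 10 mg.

60 mg

SCr = 204 / 88.4 = 2.308 mg/dL
CrCl = (140 − 85) × 56 / (72 × 2.308) = 3080.0 / 166.18 ≈ 18.5 mL/min
CrCl ≈ 19 mL/min → bracket < 50 mL/min.
10% of 600 mg = 60 mg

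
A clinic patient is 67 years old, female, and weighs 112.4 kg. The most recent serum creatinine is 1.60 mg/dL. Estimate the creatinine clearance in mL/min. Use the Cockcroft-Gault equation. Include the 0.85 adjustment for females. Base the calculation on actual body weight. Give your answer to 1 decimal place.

CrCl = (140 − 67) × 112.4 / (72 × 1.6) × 0.85 = 8205.2 / 115.20 × 0.85 ≈ 60.5 mL/min

60.5 mL/min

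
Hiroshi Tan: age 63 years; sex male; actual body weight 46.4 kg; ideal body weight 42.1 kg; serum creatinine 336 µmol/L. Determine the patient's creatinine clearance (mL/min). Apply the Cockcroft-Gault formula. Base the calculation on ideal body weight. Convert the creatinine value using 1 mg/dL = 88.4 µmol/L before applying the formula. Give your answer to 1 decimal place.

SCr = 336 / 88.4 = 3.801 mg/dL
CrCl = (140 − 63) × 42.1 / (72 × 3.801) = 3241.7 / 273.67 ≈ 11.8 mL/min

11.8 mL/min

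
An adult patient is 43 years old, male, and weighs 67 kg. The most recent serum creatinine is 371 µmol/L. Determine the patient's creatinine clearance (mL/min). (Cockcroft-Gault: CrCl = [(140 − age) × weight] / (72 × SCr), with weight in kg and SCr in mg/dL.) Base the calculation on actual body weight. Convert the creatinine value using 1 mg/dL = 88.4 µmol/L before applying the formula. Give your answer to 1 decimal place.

21.5 mL/min

SCr = 371 / 88.4 = 4.197 mg/dL
CrCl = (140 − 43) × 67 / (72 × 4.197) = 6499.0 / 302.18 ≈ 21.5 mL/min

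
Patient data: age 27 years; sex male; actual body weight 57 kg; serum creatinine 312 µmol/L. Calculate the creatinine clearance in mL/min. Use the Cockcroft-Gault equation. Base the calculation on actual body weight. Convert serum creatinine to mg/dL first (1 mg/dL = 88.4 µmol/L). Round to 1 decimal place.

SCr = 312 / 88.4 = 3.529 mg/dL
CrCl = (140 − 27) × 57 / (72 × 3.529) = 6441.0 / 254.09 ≈ 25.3 mL/min

25.3 mL/min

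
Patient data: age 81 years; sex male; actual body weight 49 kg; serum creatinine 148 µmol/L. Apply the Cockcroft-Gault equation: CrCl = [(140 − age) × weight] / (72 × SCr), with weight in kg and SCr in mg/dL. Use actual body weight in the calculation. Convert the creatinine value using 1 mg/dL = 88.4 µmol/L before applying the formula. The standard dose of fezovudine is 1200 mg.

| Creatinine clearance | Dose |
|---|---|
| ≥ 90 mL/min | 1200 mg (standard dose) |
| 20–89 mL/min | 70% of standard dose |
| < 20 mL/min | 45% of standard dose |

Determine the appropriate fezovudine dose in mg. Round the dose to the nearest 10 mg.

840 mg

SCr = 148 / 88.4 = 1.674 mg/dL
CrCl = (140 − 81) × 49 / (72 × 1.674) = 2891.0 / 120.53 ≈ 24.0 mL/min
CrCl ≈ 24 mL/min → bracket 20–89 mL/min.
70% of 1200 mg = 840 mg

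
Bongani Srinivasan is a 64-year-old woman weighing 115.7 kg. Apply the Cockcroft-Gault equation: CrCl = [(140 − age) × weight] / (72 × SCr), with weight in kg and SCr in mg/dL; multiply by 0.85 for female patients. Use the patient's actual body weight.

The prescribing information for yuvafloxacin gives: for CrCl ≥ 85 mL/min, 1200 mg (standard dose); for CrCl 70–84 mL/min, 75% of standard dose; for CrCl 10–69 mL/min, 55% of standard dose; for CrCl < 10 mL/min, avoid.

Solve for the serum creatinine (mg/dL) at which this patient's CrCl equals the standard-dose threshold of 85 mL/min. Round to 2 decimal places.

Standard dose requires CrCl ≥ 85 mL/min.
Set (140 − 64) × 115.7 × 0.85 / (72 × SCr) = 85
SCr = (140 − 64) × 115.7 × 0.85 / (72 × 85) = 1.221 mg/dL

1.22 mg/dL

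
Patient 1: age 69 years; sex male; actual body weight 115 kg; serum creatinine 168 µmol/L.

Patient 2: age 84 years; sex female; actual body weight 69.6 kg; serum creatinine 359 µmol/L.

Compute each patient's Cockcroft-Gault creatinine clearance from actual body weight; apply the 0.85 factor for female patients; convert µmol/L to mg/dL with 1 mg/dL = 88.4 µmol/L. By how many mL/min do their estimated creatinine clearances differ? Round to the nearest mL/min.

Patient 1: SCr = 168 / 88.4 = 1.9 mg/dL
Patient 1: CrCl = (140 − 69) × 115 / (72 × 1.9) = 8165.0 / 136.80 ≈ 59.7 mL/min
Patient 2: SCr = 359 / 88.4 = 4.061 mg/dL
Patient 2: CrCl = (140 − 84) × 69.6 / (72 × 4.061) × 0.85 = 3897.6 / 292.39 × 0.85 ≈ 11.3 mL/min
|59.7 − 11.3| = 48.4 mL/min

48 mL/min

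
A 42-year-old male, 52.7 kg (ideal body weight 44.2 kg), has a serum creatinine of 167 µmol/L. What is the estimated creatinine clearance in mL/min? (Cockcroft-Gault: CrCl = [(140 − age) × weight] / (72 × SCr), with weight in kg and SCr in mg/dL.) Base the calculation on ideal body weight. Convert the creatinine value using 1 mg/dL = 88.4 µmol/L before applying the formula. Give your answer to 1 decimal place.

SCr = 167 / 88.4 = 1.889 mg/dL
CrCl = (140 − 42) × 44.2 / (72 × 1.889) = 4331.6 / 136.01 ≈ 31.8 mL/min

31.8 mL/min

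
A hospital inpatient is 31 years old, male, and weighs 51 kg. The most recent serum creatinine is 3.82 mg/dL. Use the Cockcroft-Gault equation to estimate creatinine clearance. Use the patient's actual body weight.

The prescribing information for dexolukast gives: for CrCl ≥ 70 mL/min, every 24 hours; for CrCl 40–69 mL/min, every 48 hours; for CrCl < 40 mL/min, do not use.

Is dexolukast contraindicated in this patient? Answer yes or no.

yes

CrCl = (140 − 31) × 51 / (72 × 3.82) = 5559.0 / 275.04 ≈ 20.2 mL/min
CrCl ≈ 20 mL/min, which is < 40 mL/min.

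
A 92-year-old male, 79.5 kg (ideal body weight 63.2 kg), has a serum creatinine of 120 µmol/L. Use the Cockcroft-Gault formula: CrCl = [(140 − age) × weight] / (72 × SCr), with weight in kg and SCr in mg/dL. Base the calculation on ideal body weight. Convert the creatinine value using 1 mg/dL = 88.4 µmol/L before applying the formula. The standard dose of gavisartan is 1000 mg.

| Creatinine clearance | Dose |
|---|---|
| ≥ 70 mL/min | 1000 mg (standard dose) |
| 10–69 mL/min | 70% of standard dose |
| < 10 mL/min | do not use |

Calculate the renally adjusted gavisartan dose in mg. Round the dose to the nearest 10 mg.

SCr = 120 / 88.4 = 1.357 mg/dL
CrCl = (140 − 92) × 63.2 / (72 × 1.357) = 3033.6 / 97.70 ≈ 31.0 mL/min
CrCl ≈ 31 mL/min → bracket 10–69 mL/min.
70% of 1000 mg = 700 mg

700 mg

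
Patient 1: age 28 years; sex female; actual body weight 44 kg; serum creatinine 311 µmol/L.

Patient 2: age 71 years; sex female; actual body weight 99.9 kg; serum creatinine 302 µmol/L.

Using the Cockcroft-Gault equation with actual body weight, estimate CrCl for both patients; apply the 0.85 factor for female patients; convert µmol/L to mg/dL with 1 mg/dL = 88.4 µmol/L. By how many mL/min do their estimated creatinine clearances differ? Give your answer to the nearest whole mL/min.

Patient 1: SCr = 311 / 88.4 = 3.518 mg/dL
Patient 1: CrCl = (140 − 28) × 44 / (72 × 3.518) × 0.85 = 4928.0 / 253.30 × 0.85 ≈ 16.5 mL/min
Patient 2: SCr = 302 / 88.4 = 3.416 mg/dL
Patient 2: CrCl = (140 − 71) × 99.9 / (72 × 3.416) × 0.85 = 6893.1 / 245.95 × 0.85 ≈ 23.8 mL/min
|16.5 − 23.8| = 7.3 mL/min

7 mL/min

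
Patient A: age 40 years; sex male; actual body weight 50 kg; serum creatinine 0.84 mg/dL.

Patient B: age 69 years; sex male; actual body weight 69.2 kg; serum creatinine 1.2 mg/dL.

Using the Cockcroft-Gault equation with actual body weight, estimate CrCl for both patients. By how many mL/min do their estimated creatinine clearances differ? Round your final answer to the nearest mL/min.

26 mL/min

Patient A: CrCl = (140 − 40) × 50 / (72 × 0.84) = 5000.0 / 60.48 ≈ 82.7 mL/min
Patient B: CrCl = (140 − 69) × 69.2 / (72 × 1.2) = 4913.2 / 86.40 ≈ 56.9 mL/min
|82.7 − 56.9| = 25.8 mL/min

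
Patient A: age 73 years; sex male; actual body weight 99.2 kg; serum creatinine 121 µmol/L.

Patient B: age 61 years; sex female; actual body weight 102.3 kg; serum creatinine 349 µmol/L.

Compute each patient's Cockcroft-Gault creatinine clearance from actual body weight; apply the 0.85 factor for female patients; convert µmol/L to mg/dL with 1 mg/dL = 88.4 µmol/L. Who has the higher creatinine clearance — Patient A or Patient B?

Patient A

Patient A: SCr = 121 / 88.4 = 1.369 mg/dL
Patient A: CrCl = (140 − 73) × 99.2 / (72 × 1.369) = 6646.4 / 98.57 ≈ 67.4 mL/min
Patient B: SCr = 349 / 88.4 = 3.948 mg/dL
Patient B: CrCl = (140 − 61) × 102.3 / (72 × 3.948) × 0.85 = 8081.7 / 284.26 × 0.85 ≈ 24.2 mL/min
67.4 vs 24.2 mL/min → Patient A is higher.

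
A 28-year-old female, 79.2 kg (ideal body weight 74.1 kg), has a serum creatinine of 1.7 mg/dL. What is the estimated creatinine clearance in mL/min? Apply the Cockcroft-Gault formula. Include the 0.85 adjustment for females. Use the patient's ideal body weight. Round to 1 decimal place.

57.6 mL/min

CrCl = (140 − 28) × 74.1 / (72 × 1.7) × 0.85 = 8299.2 / 122.40 × 0.85 ≈ 57.6 mL/min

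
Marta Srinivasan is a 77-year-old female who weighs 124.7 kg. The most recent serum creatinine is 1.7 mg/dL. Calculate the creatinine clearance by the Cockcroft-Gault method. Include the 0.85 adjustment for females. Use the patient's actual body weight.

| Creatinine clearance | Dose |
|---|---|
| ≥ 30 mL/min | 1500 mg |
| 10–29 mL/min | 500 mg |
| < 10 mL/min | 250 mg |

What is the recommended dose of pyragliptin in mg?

1500 mg

CrCl = (140 − 77) × 124.7 / (72 × 1.7) × 0.85 = 7856.1 / 122.40 × 0.85 ≈ 54.6 mL/min
CrCl ≈ 55 mL/min → bracket ≥ 30 mL/min.
Dose for this bracket: 1500 mg.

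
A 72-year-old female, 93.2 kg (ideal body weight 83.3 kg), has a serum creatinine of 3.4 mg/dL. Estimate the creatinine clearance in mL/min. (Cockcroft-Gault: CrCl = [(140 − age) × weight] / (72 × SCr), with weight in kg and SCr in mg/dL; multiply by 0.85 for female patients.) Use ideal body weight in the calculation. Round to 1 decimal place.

CrCl = (140 − 72) × 83.3 / (72 × 3.4) × 0.85 = 5664.4 / 244.80 × 0.85 ≈ 19.7 mL/min

19.7 mL/min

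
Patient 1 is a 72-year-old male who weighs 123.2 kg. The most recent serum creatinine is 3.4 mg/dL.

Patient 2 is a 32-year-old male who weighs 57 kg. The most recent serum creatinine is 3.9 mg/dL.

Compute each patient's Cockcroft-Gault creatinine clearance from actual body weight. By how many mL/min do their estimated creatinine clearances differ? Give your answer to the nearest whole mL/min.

12 mL/min

Patient 1: CrCl = (140 − 72) × 123.2 / (72 × 3.4) = 8377.6 / 244.80 ≈ 34.2 mL/min
Patient 2: CrCl = (140 − 32) × 57 / (72 × 3.9) = 6156.0 / 280.80 ≈ 21.9 mL/min
|34.2 − 21.9| = 12.3 mL/min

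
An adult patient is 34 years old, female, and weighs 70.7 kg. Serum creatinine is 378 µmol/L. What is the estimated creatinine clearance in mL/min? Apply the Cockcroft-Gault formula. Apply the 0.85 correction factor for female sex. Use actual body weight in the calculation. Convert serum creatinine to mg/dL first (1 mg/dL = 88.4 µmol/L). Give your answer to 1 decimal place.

SCr = 378 / 88.4 = 4.276 mg/dL
CrCl = (140 − 34) × 70.7 / (72 × 4.276) × 0.85 = 7494.2 / 307.87 × 0.85 ≈ 20.7 mL/min

20.7 mL/min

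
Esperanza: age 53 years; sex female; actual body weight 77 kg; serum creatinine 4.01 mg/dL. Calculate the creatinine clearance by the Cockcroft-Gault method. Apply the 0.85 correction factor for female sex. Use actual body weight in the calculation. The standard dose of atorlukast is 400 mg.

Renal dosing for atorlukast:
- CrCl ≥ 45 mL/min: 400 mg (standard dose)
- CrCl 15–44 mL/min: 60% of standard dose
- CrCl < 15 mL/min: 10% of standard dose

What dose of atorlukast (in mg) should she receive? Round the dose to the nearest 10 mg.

240 mg

CrCl = (140 − 53) × 77 / (72 × 4.01) × 0.85 = 6699.0 / 288.72 × 0.85 ≈ 19.7 mL/min
CrCl ≈ 20 mL/min → bracket 15–44 mL/min.
60% of 400 mg = 240 mg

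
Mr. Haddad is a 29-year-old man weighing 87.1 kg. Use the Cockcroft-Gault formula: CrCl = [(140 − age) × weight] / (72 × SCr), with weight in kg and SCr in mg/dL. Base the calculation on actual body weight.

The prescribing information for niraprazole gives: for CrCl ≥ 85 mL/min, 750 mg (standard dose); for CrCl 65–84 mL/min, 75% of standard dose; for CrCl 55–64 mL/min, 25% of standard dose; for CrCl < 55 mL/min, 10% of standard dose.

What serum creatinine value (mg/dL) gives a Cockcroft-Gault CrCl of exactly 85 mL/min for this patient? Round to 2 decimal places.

1.58 mg/dL

Standard dose requires CrCl ≥ 85 mL/min.
Set (140 − 29) × 87.1 / (72 × SCr) = 85
SCr = (140 − 29) × 87.1 / (72 × 85) = 1.580 mg/dL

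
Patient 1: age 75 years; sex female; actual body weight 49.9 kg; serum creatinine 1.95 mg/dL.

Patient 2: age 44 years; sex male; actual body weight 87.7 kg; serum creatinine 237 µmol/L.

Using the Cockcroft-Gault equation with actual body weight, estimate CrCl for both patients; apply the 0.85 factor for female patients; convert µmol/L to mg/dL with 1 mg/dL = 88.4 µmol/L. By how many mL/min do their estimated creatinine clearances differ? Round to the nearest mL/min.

Patient 1: CrCl = (140 − 75) × 49.9 / (72 × 1.95) × 0.85 = 3243.5 / 140.40 × 0.85 ≈ 19.6 mL/min
Patient 2: SCr = 237 / 88.4 = 2.681 mg/dL
Patient 2: CrCl = (140 − 44) × 87.7 / (72 × 2.681) = 8419.2 / 193.03 ≈ 43.6 mL/min
|19.6 − 43.6| = 24.0 mL/min

24 mL/min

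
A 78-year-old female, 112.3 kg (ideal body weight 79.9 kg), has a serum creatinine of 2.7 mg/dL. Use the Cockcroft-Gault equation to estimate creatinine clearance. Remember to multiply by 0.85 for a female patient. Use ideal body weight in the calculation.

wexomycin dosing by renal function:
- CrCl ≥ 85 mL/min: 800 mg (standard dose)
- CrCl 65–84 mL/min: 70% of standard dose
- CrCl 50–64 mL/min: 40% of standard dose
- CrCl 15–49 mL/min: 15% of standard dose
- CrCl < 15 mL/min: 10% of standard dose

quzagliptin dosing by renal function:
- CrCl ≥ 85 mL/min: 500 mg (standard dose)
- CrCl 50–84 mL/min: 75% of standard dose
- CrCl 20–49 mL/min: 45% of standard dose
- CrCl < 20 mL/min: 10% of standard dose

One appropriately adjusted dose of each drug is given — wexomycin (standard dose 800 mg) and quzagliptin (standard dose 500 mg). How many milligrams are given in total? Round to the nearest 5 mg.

345 mg

CrCl = (140 − 78) × 79.9 / (72 × 2.7) × 0.85 = 4953.8 / 194.40 × 0.85 ≈ 21.7 mL/min
CrCl ≈ 22 mL/min.
wexomycin: 15–49 mL/min → 15% of 800 mg = 120 mg.
quzagliptin: 20–49 mL/min → 45% of 500 mg = 225 mg.
Total = 120 + 225 = 345 mg.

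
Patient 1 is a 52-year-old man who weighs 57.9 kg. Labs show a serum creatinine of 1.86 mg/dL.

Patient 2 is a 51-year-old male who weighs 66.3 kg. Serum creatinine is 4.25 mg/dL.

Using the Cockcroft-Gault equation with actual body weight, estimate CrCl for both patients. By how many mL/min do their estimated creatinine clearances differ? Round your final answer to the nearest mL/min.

19 mL/min

Patient 1: CrCl = (140 − 52) × 57.9 / (72 × 1.86) = 5095.2 / 133.92 ≈ 38.0 mL/min
Patient 2: CrCl = (140 − 51) × 66.3 / (72 × 4.25) = 5900.7 / 306.00 ≈ 19.3 mL/min
|38.0 − 19.3| = 18.7 mL/min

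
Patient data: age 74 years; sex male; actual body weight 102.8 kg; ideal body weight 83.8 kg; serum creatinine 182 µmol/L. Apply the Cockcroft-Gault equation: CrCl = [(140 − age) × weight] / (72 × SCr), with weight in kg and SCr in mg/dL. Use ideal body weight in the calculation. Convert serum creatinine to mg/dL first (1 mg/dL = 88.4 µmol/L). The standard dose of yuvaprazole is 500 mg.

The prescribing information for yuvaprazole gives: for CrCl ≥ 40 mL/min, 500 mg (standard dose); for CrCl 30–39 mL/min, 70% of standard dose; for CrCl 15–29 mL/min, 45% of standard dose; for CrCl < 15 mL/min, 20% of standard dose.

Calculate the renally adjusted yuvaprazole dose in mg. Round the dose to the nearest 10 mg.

350 mg

SCr = 182 / 88.4 = 2.059 mg/dL
CrCl = (140 − 74) × 83.8 / (72 × 2.059) = 5530.8 / 148.25 ≈ 37.3 mL/min
CrCl ≈ 37 mL/min → bracket 30–39 mL/min.
70% of 500 mg = 350 mg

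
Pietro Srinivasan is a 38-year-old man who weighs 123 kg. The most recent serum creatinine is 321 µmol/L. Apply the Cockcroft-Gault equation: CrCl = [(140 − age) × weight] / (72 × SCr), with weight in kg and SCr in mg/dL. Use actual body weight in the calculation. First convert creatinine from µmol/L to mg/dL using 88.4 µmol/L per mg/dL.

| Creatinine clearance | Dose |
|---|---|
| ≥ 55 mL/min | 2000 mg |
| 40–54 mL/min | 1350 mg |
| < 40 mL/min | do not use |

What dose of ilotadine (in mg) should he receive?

SCr = 321 / 88.4 = 3.631 mg/dL
CrCl = (140 − 38) × 123 / (72 × 3.631) = 12546.0 / 261.43 ≈ 48.0 mL/min
CrCl ≈ 48 mL/min → bracket 40–54 mL/min.
Dose for this bracket: 1350 mg.

1350 mg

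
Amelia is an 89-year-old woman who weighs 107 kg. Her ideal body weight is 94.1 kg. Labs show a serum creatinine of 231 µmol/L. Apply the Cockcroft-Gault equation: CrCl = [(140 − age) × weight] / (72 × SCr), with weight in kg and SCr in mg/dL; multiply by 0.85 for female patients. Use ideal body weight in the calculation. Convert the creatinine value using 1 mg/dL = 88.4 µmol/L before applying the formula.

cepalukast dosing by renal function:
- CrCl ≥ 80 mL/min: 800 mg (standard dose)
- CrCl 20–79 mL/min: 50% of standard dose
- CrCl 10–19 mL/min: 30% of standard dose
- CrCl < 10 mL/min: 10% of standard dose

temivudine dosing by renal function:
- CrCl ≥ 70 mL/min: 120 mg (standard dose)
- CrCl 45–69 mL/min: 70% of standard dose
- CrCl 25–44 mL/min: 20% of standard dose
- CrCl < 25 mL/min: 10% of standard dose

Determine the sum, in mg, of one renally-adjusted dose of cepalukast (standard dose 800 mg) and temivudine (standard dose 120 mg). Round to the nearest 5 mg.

SCr = 231 / 88.4 = 2.613 mg/dL
CrCl = (140 − 89) × 94.1 / (72 × 2.613) × 0.85 = 4799.1 / 188.14 × 0.85 ≈ 21.7 mL/min
CrCl ≈ 22 mL/min.
cepalukast: 20–79 mL/min → 50% of 800 mg = 400 mg.
temivudine: < 25 mL/min → 10% of 120 mg = 12 mg.
Total = 400 + 12 = 412 mg.

410 mg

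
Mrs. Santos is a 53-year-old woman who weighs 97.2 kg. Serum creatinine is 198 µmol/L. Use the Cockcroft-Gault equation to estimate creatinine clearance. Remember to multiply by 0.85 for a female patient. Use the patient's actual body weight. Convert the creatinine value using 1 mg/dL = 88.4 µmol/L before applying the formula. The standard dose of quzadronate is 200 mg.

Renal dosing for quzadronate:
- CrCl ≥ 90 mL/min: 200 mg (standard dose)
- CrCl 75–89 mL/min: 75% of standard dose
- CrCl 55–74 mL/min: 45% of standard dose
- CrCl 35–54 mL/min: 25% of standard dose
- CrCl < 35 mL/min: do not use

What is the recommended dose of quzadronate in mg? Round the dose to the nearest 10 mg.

SCr = 198 / 88.4 = 2.24 mg/dL
CrCl = (140 − 53) × 97.2 / (72 × 2.24) × 0.85 = 8456.4 / 161.28 × 0.85 ≈ 44.6 mL/min
CrCl ≈ 45 mL/min → bracket 35–54 mL/min.
25% of 200 mg = 50 mg

50 mg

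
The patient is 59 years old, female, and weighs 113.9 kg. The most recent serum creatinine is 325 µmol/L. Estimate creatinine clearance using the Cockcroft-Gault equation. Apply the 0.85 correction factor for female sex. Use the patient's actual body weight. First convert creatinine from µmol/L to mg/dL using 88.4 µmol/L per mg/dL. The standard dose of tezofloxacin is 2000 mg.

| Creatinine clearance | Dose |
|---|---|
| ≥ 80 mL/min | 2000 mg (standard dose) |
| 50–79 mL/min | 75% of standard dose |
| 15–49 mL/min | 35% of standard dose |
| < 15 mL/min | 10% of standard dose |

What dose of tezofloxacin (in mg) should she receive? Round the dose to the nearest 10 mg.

SCr = 325 / 88.4 = 3.676 mg/dL
CrCl = (140 − 59) × 113.9 / (72 × 3.676) × 0.85 = 9225.9 / 264.67 × 0.85 ≈ 29.6 mL/min
CrCl ≈ 30 mL/min → bracket 15–49 mL/min.
35% of 2000 mg = 700 mg

700 mg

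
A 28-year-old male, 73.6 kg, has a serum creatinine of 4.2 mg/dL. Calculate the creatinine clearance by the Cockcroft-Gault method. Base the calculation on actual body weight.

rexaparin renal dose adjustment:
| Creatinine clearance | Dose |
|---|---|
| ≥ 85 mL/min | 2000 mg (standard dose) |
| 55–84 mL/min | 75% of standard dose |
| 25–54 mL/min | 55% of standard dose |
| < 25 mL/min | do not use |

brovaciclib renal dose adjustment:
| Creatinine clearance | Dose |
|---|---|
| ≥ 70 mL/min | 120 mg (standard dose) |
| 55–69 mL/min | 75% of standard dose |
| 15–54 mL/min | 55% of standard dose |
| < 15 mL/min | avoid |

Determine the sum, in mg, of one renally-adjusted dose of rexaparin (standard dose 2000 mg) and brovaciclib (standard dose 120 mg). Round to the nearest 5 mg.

1165 mg

CrCl = (140 − 28) × 73.6 / (72 × 4.2) = 8243.2 / 302.40 ≈ 27.3 mL/min
CrCl ≈ 27 mL/min.
rexaparin: 25–54 mL/min → 55% of 2000 mg = 1100 mg.
brovaciclib: 15–54 mL/min → 55% of 120 mg = 66 mg.
Total = 1100 + 66 = 1166 mg.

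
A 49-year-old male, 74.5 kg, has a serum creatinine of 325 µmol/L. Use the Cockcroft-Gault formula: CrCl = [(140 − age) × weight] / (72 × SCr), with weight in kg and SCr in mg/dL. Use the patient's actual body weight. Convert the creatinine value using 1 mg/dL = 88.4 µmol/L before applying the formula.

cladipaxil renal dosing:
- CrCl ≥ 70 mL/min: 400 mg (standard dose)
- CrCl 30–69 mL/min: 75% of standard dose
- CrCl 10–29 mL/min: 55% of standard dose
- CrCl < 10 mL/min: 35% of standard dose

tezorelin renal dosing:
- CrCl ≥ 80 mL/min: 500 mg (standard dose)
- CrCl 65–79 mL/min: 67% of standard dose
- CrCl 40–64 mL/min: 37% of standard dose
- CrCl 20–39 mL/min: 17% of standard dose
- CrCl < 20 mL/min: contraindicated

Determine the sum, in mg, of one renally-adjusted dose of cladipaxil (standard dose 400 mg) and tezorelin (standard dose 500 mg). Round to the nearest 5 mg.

305 mg

SCr = 325 / 88.4 = 3.676 mg/dL
CrCl = (140 − 49) × 74.5 / (72 × 3.676) = 6779.5 / 264.67 ≈ 25.6 mL/min
CrCl ≈ 26 mL/min.
cladipaxil: 10–29 mL/min → 55% of 400 mg = 220 mg.
tezorelin: 20–39 mL/min → 17% of 500 mg = 85 mg.
Total = 220 + 85 = 305 mg.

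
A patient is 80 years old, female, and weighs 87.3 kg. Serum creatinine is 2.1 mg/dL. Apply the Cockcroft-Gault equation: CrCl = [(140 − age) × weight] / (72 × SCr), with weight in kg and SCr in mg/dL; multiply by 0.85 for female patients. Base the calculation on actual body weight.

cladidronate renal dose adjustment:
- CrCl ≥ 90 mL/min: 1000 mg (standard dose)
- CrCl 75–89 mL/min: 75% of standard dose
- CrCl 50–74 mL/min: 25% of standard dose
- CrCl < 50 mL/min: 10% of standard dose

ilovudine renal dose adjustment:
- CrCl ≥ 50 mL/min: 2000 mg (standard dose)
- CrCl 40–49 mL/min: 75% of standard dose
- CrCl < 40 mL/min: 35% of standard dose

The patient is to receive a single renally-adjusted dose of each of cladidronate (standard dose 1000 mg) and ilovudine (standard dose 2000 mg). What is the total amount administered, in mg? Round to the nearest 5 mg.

CrCl = (140 − 80) × 87.3 / (72 × 2.1) × 0.85 = 5238.0 / 151.20 × 0.85 ≈ 29.4 mL/min
CrCl ≈ 29 mL/min.
cladidronate: < 50 mL/min → 10% of 1000 mg = 100 mg.
ilovudine: < 40 mL/min → 35% of 2000 mg = 700 mg.
Total = 100 + 700 = 800 mg.

800 mg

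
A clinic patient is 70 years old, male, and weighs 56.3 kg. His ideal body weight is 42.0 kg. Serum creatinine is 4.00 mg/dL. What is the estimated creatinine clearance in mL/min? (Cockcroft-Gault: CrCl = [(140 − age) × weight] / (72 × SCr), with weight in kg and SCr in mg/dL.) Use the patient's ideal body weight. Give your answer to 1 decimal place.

CrCl = (140 − 70) × 42 / (72 × 4) = 2940.0 / 288.00 ≈ 10.2 mL/min

10.2 mL/min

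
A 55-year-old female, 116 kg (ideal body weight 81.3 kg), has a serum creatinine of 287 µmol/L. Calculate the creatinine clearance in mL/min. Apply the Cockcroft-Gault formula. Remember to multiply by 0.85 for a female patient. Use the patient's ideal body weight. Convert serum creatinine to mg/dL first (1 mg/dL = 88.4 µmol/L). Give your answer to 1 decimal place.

SCr = 287 / 88.4 = 3.247 mg/dL
CrCl = (140 − 55) × 81.3 / (72 × 3.247) × 0.85 = 6910.5 / 233.78 × 0.85 ≈ 25.1 mL/min

25.1 mL/min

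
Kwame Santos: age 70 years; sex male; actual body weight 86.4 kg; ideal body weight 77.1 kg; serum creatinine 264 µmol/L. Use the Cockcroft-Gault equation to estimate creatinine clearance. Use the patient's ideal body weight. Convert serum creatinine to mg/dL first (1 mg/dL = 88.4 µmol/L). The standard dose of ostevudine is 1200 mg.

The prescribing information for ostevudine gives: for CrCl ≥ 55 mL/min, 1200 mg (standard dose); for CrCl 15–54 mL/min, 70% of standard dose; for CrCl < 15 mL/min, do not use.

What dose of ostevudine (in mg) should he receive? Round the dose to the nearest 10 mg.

840 mg

SCr = 264 / 88.4 = 2.986 mg/dL
CrCl = (140 − 70) × 77.1 / (72 × 2.986) = 5397.0 / 214.99 ≈ 25.1 mL/min
CrCl ≈ 25 mL/min → bracket 15–54 mL/min.
70% of 1200 mg = 840 mg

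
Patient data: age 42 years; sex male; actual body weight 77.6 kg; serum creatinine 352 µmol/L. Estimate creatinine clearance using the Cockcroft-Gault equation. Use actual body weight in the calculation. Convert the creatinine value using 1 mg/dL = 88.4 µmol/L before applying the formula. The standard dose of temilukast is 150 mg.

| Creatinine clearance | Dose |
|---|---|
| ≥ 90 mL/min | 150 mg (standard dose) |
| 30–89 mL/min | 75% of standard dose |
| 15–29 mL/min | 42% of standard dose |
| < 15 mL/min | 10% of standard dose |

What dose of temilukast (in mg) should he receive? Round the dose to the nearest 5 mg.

SCr = 352 / 88.4 = 3.982 mg/dL
CrCl = (140 − 42) × 77.6 / (72 × 3.982) = 7604.8 / 286.70 ≈ 26.5 mL/min
CrCl ≈ 27 mL/min → bracket 15–29 mL/min.
42% of 150 mg = 63 mg → 65 mg

65 mg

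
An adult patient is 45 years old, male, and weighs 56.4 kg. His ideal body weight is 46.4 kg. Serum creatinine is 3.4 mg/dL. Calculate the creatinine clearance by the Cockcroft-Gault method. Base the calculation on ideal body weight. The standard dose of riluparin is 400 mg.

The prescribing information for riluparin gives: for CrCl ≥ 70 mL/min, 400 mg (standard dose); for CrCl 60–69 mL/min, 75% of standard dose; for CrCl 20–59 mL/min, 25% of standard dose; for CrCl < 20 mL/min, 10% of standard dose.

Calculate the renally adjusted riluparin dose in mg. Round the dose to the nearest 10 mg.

40 mg

CrCl = (140 − 45) × 46.4 / (72 × 3.4) = 4408.0 / 244.80 ≈ 18.0 mL/min
CrCl ≈ 18 mL/min → bracket < 20 mL/min.
10% of 400 mg = 40 mg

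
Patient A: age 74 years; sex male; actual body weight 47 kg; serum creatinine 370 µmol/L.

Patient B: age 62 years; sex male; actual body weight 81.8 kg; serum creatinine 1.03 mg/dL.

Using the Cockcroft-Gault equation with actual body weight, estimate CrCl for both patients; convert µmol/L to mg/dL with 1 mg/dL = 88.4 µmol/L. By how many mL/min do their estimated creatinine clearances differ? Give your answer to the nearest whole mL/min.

76 mL/min

Patient A: SCr = 370 / 88.4 = 4.186 mg/dL
Patient A: CrCl = (140 − 74) × 47 / (72 × 4.186) = 3102.0 / 301.39 ≈ 10.3 mL/min
Patient B: CrCl = (140 − 62) × 81.8 / (72 × 1.03) = 6380.4 / 74.16 ≈ 86.0 mL/min
|10.3 − 86.0| = 75.7 mL/min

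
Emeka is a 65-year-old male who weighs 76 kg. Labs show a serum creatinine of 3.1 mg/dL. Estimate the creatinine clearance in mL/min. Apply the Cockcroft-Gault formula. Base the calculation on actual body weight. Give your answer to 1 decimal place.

25.5 mL/min

CrCl = (140 − 65) × 76 / (72 × 3.1) = 5700.0 / 223.20 ≈ 25.5 mL/min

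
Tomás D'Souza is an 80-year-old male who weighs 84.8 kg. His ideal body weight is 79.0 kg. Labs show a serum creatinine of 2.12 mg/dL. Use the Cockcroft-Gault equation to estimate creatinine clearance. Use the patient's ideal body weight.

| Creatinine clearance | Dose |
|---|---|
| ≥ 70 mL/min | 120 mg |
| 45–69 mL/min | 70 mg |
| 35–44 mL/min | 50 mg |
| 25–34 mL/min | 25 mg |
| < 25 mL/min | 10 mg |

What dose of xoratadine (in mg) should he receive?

25 mg

CrCl = (140 − 80) × 79 / (72 × 2.12) = 4740.0 / 152.64 ≈ 31.1 mL/min
CrCl ≈ 31 mL/min → bracket 25–34 mL/min.
Dose for this bracket: 25 mg.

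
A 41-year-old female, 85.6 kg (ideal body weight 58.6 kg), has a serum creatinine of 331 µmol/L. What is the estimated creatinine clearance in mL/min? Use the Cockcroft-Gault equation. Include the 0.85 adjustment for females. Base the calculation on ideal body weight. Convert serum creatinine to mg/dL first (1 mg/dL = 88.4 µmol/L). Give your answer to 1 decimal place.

18.3 mL/min

SCr = 331 / 88.4 = 3.744 mg/dL
CrCl = (140 − 41) × 58.6 / (72 × 3.744) × 0.85 = 5801.4 / 269.57 × 0.85 ≈ 18.3 mL/min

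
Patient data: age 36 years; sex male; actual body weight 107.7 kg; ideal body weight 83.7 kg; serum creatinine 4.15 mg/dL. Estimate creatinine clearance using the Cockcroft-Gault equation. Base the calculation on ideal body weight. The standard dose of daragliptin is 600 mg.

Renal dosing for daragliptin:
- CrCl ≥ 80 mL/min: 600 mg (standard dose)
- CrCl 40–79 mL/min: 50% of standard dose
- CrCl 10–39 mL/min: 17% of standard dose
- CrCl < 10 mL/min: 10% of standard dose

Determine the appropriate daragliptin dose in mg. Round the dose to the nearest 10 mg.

CrCl = (140 − 36) × 83.7 / (72 × 4.15) = 8704.8 / 298.80 ≈ 29.1 mL/min
CrCl ≈ 29 mL/min → bracket 10–39 mL/min.
17% of 600 mg = 102 mg → 100 mg

100 mg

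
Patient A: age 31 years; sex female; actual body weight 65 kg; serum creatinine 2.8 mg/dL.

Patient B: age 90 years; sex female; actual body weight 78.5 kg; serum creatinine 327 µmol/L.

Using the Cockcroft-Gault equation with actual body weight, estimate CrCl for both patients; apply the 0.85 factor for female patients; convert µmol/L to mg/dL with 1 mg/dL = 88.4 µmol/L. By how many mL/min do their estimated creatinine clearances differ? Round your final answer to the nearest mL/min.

Patient A: CrCl = (140 − 31) × 65 / (72 × 2.8) × 0.85 = 7085.0 / 201.60 × 0.85 ≈ 29.9 mL/min
Patient B: SCr = 327 / 88.4 = 3.699 mg/dL
Patient B: CrCl = (140 − 90) × 78.5 / (72 × 3.699) × 0.85 = 3925.0 / 266.33 × 0.85 ≈ 12.5 mL/min
|29.9 − 12.5| = 17.4 mL/min

17 mL/min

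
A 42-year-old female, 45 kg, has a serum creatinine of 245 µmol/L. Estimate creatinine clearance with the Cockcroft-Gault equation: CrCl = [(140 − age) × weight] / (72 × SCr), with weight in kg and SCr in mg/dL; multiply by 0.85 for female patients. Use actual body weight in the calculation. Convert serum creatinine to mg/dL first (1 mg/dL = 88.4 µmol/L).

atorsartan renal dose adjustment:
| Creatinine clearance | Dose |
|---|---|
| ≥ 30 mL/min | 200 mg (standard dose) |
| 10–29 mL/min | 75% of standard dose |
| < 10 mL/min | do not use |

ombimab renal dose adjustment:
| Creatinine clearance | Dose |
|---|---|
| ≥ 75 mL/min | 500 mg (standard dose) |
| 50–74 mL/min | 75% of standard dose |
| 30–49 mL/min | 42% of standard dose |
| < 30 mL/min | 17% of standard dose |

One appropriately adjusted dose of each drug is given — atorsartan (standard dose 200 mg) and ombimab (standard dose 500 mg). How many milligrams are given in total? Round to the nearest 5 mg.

235 mg

SCr = 245 / 88.4 = 2.771 mg/dL
CrCl = (140 − 42) × 45 / (72 × 2.771) × 0.85 = 4410.0 / 199.51 × 0.85 ≈ 18.8 mL/min
CrCl ≈ 19 mL/min.
atorsartan: 10–29 mL/min → 75% of 200 mg = 150 mg.
ombimab: < 30 mL/min → 17% of 500 mg = 85 mg.
Total = 150 + 85 = 235 mg.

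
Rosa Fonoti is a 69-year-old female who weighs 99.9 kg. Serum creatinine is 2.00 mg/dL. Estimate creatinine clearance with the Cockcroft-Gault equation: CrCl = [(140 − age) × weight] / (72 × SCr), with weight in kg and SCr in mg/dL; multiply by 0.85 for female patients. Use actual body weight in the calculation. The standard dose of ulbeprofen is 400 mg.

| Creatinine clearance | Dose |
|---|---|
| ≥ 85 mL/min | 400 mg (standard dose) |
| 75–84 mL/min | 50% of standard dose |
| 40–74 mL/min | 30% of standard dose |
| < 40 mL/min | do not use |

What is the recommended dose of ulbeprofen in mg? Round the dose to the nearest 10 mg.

CrCl = (140 − 69) × 99.9 / (72 × 2) × 0.85 = 7092.9 / 144.00 × 0.85 ≈ 41.9 mL/min
CrCl ≈ 42 mL/min → bracket 40–74 mL/min.
30% of 400 mg = 120 mg

120 mg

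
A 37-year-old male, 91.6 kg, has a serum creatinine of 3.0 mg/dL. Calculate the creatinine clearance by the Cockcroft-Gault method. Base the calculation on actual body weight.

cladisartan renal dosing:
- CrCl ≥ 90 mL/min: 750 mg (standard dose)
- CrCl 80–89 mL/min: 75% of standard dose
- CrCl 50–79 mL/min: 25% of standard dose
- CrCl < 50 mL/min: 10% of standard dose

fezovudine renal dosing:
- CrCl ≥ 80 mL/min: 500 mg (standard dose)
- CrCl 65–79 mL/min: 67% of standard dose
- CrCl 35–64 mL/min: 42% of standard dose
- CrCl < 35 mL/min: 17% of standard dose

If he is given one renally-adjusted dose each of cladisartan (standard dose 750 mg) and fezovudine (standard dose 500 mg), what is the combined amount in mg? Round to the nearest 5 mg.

CrCl = (140 − 37) × 91.6 / (72 × 3) = 9434.8 / 216.00 ≈ 43.7 mL/min
CrCl ≈ 44 mL/min.
cladisartan: < 50 mL/min → 10% of 750 mg = 75 mg.
fezovudine: 35–64 mL/min → 42% of 500 mg = 210 mg.
Total = 75 + 210 = 285 mg.

285 mg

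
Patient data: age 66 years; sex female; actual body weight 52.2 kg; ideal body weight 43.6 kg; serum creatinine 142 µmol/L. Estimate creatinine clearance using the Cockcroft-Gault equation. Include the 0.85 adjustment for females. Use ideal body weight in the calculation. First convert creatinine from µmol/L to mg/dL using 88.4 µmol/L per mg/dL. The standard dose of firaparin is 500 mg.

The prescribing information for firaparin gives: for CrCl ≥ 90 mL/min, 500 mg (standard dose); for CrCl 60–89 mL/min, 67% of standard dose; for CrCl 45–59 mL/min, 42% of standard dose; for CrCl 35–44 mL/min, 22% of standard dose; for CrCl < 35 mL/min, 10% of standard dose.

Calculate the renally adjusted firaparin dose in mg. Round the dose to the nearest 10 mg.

SCr = 142 / 88.4 = 1.606 mg/dL
CrCl = (140 − 66) × 43.6 / (72 × 1.606) × 0.85 = 3226.4 / 115.63 × 0.85 ≈ 23.7 mL/min
CrCl ≈ 24 mL/min → bracket < 35 mL/min.
10% of 500 mg = 50 mg

50 mg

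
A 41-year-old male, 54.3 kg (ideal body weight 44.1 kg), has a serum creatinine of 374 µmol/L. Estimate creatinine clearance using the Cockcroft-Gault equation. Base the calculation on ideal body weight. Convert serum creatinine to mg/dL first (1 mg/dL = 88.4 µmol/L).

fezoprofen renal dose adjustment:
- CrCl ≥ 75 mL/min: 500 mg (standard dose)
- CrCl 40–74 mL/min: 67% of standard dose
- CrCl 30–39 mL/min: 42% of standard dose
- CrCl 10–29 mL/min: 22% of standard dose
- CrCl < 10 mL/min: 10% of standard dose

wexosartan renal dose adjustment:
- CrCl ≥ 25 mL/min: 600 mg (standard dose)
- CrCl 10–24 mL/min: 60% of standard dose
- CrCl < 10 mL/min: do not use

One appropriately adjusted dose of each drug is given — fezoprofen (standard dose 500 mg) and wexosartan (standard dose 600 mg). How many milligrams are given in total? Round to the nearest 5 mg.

SCr = 374 / 88.4 = 4.231 mg/dL
CrCl = (140 − 41) × 44.1 / (72 × 4.231) = 4365.9 / 304.63 ≈ 14.3 mL/min
CrCl ≈ 14 mL/min.
fezoprofen: 10–29 mL/min → 22% of 500 mg = 110 mg.
wexosartan: 10–24 mL/min → 60% of 600 mg = 360 mg.
Total = 110 + 360 = 470 mg.

470 mg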